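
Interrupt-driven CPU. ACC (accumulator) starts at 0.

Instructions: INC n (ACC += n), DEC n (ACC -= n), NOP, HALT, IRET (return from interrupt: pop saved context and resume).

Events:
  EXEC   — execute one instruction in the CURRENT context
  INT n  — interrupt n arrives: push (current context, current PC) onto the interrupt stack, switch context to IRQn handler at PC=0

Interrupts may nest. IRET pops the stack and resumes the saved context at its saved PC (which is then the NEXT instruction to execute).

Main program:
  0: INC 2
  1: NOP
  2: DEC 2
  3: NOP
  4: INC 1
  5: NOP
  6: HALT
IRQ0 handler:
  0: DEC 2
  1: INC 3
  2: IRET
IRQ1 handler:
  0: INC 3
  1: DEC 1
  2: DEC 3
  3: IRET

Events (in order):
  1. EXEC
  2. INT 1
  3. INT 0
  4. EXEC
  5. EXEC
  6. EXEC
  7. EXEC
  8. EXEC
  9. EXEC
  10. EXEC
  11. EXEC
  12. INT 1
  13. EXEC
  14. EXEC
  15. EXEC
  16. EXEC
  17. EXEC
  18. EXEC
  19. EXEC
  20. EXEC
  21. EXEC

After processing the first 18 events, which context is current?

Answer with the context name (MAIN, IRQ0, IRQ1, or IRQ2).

Event 1 (EXEC): [MAIN] PC=0: INC 2 -> ACC=2
Event 2 (INT 1): INT 1 arrives: push (MAIN, PC=1), enter IRQ1 at PC=0 (depth now 1)
Event 3 (INT 0): INT 0 arrives: push (IRQ1, PC=0), enter IRQ0 at PC=0 (depth now 2)
Event 4 (EXEC): [IRQ0] PC=0: DEC 2 -> ACC=0
Event 5 (EXEC): [IRQ0] PC=1: INC 3 -> ACC=3
Event 6 (EXEC): [IRQ0] PC=2: IRET -> resume IRQ1 at PC=0 (depth now 1)
Event 7 (EXEC): [IRQ1] PC=0: INC 3 -> ACC=6
Event 8 (EXEC): [IRQ1] PC=1: DEC 1 -> ACC=5
Event 9 (EXEC): [IRQ1] PC=2: DEC 3 -> ACC=2
Event 10 (EXEC): [IRQ1] PC=3: IRET -> resume MAIN at PC=1 (depth now 0)
Event 11 (EXEC): [MAIN] PC=1: NOP
Event 12 (INT 1): INT 1 arrives: push (MAIN, PC=2), enter IRQ1 at PC=0 (depth now 1)
Event 13 (EXEC): [IRQ1] PC=0: INC 3 -> ACC=5
Event 14 (EXEC): [IRQ1] PC=1: DEC 1 -> ACC=4
Event 15 (EXEC): [IRQ1] PC=2: DEC 3 -> ACC=1
Event 16 (EXEC): [IRQ1] PC=3: IRET -> resume MAIN at PC=2 (depth now 0)
Event 17 (EXEC): [MAIN] PC=2: DEC 2 -> ACC=-1
Event 18 (EXEC): [MAIN] PC=3: NOP

Answer: MAIN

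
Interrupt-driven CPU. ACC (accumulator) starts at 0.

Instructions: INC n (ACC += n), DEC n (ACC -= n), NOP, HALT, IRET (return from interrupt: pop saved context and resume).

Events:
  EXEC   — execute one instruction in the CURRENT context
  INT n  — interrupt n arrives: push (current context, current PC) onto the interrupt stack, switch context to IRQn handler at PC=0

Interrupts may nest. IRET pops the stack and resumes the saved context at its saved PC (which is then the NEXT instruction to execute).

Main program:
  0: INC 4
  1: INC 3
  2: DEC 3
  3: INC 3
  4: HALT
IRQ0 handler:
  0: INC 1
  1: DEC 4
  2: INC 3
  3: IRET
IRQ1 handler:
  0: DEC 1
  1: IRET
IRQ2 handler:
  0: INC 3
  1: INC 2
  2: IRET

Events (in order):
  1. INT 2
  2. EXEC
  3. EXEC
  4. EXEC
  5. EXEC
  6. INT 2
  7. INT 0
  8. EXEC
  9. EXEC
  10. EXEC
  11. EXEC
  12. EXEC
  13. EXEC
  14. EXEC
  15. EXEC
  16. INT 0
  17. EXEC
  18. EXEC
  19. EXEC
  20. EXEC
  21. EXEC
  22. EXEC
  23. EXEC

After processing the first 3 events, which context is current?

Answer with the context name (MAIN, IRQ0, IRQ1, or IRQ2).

Answer: IRQ2

Derivation:
Event 1 (INT 2): INT 2 arrives: push (MAIN, PC=0), enter IRQ2 at PC=0 (depth now 1)
Event 2 (EXEC): [IRQ2] PC=0: INC 3 -> ACC=3
Event 3 (EXEC): [IRQ2] PC=1: INC 2 -> ACC=5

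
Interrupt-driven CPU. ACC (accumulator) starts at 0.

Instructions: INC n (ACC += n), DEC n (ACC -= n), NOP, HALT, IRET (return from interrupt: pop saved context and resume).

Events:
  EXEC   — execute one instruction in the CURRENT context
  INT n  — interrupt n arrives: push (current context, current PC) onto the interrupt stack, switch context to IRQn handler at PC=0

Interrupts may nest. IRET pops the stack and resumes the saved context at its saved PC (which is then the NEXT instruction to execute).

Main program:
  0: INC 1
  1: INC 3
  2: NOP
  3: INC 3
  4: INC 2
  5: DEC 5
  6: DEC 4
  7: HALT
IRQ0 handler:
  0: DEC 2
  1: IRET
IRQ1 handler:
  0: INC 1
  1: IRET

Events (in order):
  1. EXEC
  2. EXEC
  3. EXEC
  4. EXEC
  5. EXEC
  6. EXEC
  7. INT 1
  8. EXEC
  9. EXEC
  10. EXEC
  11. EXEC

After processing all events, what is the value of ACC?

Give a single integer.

Event 1 (EXEC): [MAIN] PC=0: INC 1 -> ACC=1
Event 2 (EXEC): [MAIN] PC=1: INC 3 -> ACC=4
Event 3 (EXEC): [MAIN] PC=2: NOP
Event 4 (EXEC): [MAIN] PC=3: INC 3 -> ACC=7
Event 5 (EXEC): [MAIN] PC=4: INC 2 -> ACC=9
Event 6 (EXEC): [MAIN] PC=5: DEC 5 -> ACC=4
Event 7 (INT 1): INT 1 arrives: push (MAIN, PC=6), enter IRQ1 at PC=0 (depth now 1)
Event 8 (EXEC): [IRQ1] PC=0: INC 1 -> ACC=5
Event 9 (EXEC): [IRQ1] PC=1: IRET -> resume MAIN at PC=6 (depth now 0)
Event 10 (EXEC): [MAIN] PC=6: DEC 4 -> ACC=1
Event 11 (EXEC): [MAIN] PC=7: HALT

Answer: 1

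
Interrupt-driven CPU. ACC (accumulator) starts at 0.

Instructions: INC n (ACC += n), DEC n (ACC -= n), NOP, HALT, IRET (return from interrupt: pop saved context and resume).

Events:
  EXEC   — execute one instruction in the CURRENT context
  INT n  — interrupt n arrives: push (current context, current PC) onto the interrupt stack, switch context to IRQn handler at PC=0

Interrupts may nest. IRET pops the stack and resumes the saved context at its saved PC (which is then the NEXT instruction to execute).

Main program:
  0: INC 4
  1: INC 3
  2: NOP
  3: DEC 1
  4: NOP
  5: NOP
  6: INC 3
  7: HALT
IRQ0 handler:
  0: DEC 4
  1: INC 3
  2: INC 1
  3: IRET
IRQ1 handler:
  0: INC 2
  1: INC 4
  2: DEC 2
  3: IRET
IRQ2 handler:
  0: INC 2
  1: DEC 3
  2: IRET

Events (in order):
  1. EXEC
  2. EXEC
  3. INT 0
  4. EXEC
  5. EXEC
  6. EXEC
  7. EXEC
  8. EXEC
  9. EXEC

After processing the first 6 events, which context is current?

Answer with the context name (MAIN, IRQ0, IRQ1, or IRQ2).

Answer: IRQ0

Derivation:
Event 1 (EXEC): [MAIN] PC=0: INC 4 -> ACC=4
Event 2 (EXEC): [MAIN] PC=1: INC 3 -> ACC=7
Event 3 (INT 0): INT 0 arrives: push (MAIN, PC=2), enter IRQ0 at PC=0 (depth now 1)
Event 4 (EXEC): [IRQ0] PC=0: DEC 4 -> ACC=3
Event 5 (EXEC): [IRQ0] PC=1: INC 3 -> ACC=6
Event 6 (EXEC): [IRQ0] PC=2: INC 1 -> ACC=7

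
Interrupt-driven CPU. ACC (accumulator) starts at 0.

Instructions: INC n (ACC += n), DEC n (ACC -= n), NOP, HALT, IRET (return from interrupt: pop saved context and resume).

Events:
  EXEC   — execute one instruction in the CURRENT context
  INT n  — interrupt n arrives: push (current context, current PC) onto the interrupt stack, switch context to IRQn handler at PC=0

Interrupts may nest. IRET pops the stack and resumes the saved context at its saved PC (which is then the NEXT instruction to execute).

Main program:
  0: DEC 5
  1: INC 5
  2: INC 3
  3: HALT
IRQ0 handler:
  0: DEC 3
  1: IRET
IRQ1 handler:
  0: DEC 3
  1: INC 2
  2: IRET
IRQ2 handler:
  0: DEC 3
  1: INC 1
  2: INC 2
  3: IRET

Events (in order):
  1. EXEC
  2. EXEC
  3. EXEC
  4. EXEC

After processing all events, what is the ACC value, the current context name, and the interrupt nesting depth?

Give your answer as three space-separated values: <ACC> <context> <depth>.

Event 1 (EXEC): [MAIN] PC=0: DEC 5 -> ACC=-5
Event 2 (EXEC): [MAIN] PC=1: INC 5 -> ACC=0
Event 3 (EXEC): [MAIN] PC=2: INC 3 -> ACC=3
Event 4 (EXEC): [MAIN] PC=3: HALT

Answer: 3 MAIN 0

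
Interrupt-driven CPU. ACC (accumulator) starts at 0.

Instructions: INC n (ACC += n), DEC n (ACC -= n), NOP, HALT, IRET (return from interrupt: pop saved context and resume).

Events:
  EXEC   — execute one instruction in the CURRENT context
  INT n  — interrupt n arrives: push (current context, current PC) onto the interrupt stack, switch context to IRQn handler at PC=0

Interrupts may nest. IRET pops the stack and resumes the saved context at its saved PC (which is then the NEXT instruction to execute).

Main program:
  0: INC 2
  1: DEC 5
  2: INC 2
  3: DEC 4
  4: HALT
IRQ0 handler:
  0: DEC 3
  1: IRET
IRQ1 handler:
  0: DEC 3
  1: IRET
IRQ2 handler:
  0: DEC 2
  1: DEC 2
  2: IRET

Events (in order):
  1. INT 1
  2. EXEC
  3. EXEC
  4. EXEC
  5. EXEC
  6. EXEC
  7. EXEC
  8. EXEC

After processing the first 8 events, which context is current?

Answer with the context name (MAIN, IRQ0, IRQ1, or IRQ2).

Event 1 (INT 1): INT 1 arrives: push (MAIN, PC=0), enter IRQ1 at PC=0 (depth now 1)
Event 2 (EXEC): [IRQ1] PC=0: DEC 3 -> ACC=-3
Event 3 (EXEC): [IRQ1] PC=1: IRET -> resume MAIN at PC=0 (depth now 0)
Event 4 (EXEC): [MAIN] PC=0: INC 2 -> ACC=-1
Event 5 (EXEC): [MAIN] PC=1: DEC 5 -> ACC=-6
Event 6 (EXEC): [MAIN] PC=2: INC 2 -> ACC=-4
Event 7 (EXEC): [MAIN] PC=3: DEC 4 -> ACC=-8
Event 8 (EXEC): [MAIN] PC=4: HALT

Answer: MAIN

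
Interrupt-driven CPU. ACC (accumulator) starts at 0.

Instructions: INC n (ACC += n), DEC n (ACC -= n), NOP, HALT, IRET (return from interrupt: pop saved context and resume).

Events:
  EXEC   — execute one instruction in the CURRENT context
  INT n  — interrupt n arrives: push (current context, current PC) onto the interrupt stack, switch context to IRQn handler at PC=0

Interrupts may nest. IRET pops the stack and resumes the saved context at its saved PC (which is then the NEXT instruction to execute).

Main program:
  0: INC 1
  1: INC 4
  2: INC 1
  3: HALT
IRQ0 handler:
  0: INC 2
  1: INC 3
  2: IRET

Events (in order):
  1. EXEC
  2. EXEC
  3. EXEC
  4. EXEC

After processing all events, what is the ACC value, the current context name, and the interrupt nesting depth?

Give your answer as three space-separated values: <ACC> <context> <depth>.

Answer: 6 MAIN 0

Derivation:
Event 1 (EXEC): [MAIN] PC=0: INC 1 -> ACC=1
Event 2 (EXEC): [MAIN] PC=1: INC 4 -> ACC=5
Event 3 (EXEC): [MAIN] PC=2: INC 1 -> ACC=6
Event 4 (EXEC): [MAIN] PC=3: HALT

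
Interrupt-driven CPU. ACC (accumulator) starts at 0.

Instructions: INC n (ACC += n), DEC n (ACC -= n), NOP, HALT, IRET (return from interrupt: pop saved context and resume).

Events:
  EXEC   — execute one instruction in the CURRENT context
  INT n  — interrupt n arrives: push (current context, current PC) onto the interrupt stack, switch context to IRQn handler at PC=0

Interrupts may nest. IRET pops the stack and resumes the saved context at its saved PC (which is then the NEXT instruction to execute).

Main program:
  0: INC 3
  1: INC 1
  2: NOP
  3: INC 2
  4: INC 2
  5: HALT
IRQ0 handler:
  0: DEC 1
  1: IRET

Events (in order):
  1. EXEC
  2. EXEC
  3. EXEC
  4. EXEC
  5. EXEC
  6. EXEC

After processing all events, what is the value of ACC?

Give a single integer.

Answer: 8

Derivation:
Event 1 (EXEC): [MAIN] PC=0: INC 3 -> ACC=3
Event 2 (EXEC): [MAIN] PC=1: INC 1 -> ACC=4
Event 3 (EXEC): [MAIN] PC=2: NOP
Event 4 (EXEC): [MAIN] PC=3: INC 2 -> ACC=6
Event 5 (EXEC): [MAIN] PC=4: INC 2 -> ACC=8
Event 6 (EXEC): [MAIN] PC=5: HALT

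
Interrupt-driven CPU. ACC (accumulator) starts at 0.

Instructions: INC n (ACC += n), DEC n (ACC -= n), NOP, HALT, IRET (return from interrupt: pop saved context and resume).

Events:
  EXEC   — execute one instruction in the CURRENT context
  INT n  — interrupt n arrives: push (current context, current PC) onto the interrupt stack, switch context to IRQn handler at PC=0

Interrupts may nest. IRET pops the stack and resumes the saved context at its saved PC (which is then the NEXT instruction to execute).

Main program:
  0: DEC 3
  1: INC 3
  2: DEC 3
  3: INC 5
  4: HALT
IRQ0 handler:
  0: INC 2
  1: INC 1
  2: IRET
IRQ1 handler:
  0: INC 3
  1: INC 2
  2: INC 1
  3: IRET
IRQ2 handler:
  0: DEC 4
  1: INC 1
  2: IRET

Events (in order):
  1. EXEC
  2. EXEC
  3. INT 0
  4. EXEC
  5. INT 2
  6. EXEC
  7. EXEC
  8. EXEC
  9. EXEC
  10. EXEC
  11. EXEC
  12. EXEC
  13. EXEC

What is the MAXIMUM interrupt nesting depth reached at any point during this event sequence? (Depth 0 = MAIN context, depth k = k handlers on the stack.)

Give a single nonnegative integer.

Event 1 (EXEC): [MAIN] PC=0: DEC 3 -> ACC=-3 [depth=0]
Event 2 (EXEC): [MAIN] PC=1: INC 3 -> ACC=0 [depth=0]
Event 3 (INT 0): INT 0 arrives: push (MAIN, PC=2), enter IRQ0 at PC=0 (depth now 1) [depth=1]
Event 4 (EXEC): [IRQ0] PC=0: INC 2 -> ACC=2 [depth=1]
Event 5 (INT 2): INT 2 arrives: push (IRQ0, PC=1), enter IRQ2 at PC=0 (depth now 2) [depth=2]
Event 6 (EXEC): [IRQ2] PC=0: DEC 4 -> ACC=-2 [depth=2]
Event 7 (EXEC): [IRQ2] PC=1: INC 1 -> ACC=-1 [depth=2]
Event 8 (EXEC): [IRQ2] PC=2: IRET -> resume IRQ0 at PC=1 (depth now 1) [depth=1]
Event 9 (EXEC): [IRQ0] PC=1: INC 1 -> ACC=0 [depth=1]
Event 10 (EXEC): [IRQ0] PC=2: IRET -> resume MAIN at PC=2 (depth now 0) [depth=0]
Event 11 (EXEC): [MAIN] PC=2: DEC 3 -> ACC=-3 [depth=0]
Event 12 (EXEC): [MAIN] PC=3: INC 5 -> ACC=2 [depth=0]
Event 13 (EXEC): [MAIN] PC=4: HALT [depth=0]
Max depth observed: 2

Answer: 2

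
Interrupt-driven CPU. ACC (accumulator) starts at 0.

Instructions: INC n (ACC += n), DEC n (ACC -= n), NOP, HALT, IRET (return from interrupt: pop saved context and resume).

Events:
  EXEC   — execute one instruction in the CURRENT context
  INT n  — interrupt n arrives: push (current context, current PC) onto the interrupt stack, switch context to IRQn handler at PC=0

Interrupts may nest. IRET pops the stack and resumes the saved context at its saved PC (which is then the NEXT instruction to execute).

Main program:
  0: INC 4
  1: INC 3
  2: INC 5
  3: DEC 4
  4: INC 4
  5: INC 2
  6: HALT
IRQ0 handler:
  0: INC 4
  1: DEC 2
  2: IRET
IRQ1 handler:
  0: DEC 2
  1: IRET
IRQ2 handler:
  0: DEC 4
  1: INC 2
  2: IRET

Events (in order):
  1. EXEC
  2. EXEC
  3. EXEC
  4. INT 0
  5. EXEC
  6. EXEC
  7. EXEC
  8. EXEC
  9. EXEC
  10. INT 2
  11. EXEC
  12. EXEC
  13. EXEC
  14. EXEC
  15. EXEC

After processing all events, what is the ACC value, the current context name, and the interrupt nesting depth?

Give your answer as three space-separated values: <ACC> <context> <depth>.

Answer: 14 MAIN 0

Derivation:
Event 1 (EXEC): [MAIN] PC=0: INC 4 -> ACC=4
Event 2 (EXEC): [MAIN] PC=1: INC 3 -> ACC=7
Event 3 (EXEC): [MAIN] PC=2: INC 5 -> ACC=12
Event 4 (INT 0): INT 0 arrives: push (MAIN, PC=3), enter IRQ0 at PC=0 (depth now 1)
Event 5 (EXEC): [IRQ0] PC=0: INC 4 -> ACC=16
Event 6 (EXEC): [IRQ0] PC=1: DEC 2 -> ACC=14
Event 7 (EXEC): [IRQ0] PC=2: IRET -> resume MAIN at PC=3 (depth now 0)
Event 8 (EXEC): [MAIN] PC=3: DEC 4 -> ACC=10
Event 9 (EXEC): [MAIN] PC=4: INC 4 -> ACC=14
Event 10 (INT 2): INT 2 arrives: push (MAIN, PC=5), enter IRQ2 at PC=0 (depth now 1)
Event 11 (EXEC): [IRQ2] PC=0: DEC 4 -> ACC=10
Event 12 (EXEC): [IRQ2] PC=1: INC 2 -> ACC=12
Event 13 (EXEC): [IRQ2] PC=2: IRET -> resume MAIN at PC=5 (depth now 0)
Event 14 (EXEC): [MAIN] PC=5: INC 2 -> ACC=14
Event 15 (EXEC): [MAIN] PC=6: HALT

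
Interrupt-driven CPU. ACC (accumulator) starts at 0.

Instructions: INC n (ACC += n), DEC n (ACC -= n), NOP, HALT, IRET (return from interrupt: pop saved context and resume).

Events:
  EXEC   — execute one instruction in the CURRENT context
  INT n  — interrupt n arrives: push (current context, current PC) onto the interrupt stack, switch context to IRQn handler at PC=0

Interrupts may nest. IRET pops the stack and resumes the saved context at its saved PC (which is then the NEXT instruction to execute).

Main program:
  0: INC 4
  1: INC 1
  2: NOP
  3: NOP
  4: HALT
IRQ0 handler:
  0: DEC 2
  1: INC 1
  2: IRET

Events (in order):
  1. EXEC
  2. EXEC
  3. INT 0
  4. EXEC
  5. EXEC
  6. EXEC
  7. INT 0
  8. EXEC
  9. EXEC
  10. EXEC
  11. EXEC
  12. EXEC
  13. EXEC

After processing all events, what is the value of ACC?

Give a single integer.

Answer: 3

Derivation:
Event 1 (EXEC): [MAIN] PC=0: INC 4 -> ACC=4
Event 2 (EXEC): [MAIN] PC=1: INC 1 -> ACC=5
Event 3 (INT 0): INT 0 arrives: push (MAIN, PC=2), enter IRQ0 at PC=0 (depth now 1)
Event 4 (EXEC): [IRQ0] PC=0: DEC 2 -> ACC=3
Event 5 (EXEC): [IRQ0] PC=1: INC 1 -> ACC=4
Event 6 (EXEC): [IRQ0] PC=2: IRET -> resume MAIN at PC=2 (depth now 0)
Event 7 (INT 0): INT 0 arrives: push (MAIN, PC=2), enter IRQ0 at PC=0 (depth now 1)
Event 8 (EXEC): [IRQ0] PC=0: DEC 2 -> ACC=2
Event 9 (EXEC): [IRQ0] PC=1: INC 1 -> ACC=3
Event 10 (EXEC): [IRQ0] PC=2: IRET -> resume MAIN at PC=2 (depth now 0)
Event 11 (EXEC): [MAIN] PC=2: NOP
Event 12 (EXEC): [MAIN] PC=3: NOP
Event 13 (EXEC): [MAIN] PC=4: HALT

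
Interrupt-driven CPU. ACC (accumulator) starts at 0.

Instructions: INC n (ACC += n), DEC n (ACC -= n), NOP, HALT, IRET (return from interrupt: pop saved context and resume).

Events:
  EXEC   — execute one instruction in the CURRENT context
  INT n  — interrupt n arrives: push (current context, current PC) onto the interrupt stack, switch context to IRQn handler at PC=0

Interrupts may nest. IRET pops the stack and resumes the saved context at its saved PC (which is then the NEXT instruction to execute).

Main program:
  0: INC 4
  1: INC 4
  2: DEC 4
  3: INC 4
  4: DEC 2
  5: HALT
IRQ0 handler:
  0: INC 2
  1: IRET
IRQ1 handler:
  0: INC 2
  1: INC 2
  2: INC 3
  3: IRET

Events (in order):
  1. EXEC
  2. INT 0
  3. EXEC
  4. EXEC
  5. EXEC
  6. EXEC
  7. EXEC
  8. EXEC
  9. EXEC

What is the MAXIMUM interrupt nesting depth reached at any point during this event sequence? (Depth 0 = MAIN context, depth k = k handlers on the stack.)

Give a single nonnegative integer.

Event 1 (EXEC): [MAIN] PC=0: INC 4 -> ACC=4 [depth=0]
Event 2 (INT 0): INT 0 arrives: push (MAIN, PC=1), enter IRQ0 at PC=0 (depth now 1) [depth=1]
Event 3 (EXEC): [IRQ0] PC=0: INC 2 -> ACC=6 [depth=1]
Event 4 (EXEC): [IRQ0] PC=1: IRET -> resume MAIN at PC=1 (depth now 0) [depth=0]
Event 5 (EXEC): [MAIN] PC=1: INC 4 -> ACC=10 [depth=0]
Event 6 (EXEC): [MAIN] PC=2: DEC 4 -> ACC=6 [depth=0]
Event 7 (EXEC): [MAIN] PC=3: INC 4 -> ACC=10 [depth=0]
Event 8 (EXEC): [MAIN] PC=4: DEC 2 -> ACC=8 [depth=0]
Event 9 (EXEC): [MAIN] PC=5: HALT [depth=0]
Max depth observed: 1

Answer: 1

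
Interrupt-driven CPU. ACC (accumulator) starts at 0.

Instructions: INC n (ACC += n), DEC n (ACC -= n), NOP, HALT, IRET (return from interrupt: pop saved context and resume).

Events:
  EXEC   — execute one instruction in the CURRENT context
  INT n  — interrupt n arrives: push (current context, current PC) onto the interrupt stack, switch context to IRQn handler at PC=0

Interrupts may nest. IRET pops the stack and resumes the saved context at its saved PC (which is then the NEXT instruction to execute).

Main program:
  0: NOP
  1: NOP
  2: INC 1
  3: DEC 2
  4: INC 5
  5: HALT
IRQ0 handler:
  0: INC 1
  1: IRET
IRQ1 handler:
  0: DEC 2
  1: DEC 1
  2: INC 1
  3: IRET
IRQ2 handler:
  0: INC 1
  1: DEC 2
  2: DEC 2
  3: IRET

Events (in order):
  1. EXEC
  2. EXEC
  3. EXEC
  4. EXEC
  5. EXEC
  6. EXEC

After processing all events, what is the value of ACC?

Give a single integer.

Answer: 4

Derivation:
Event 1 (EXEC): [MAIN] PC=0: NOP
Event 2 (EXEC): [MAIN] PC=1: NOP
Event 3 (EXEC): [MAIN] PC=2: INC 1 -> ACC=1
Event 4 (EXEC): [MAIN] PC=3: DEC 2 -> ACC=-1
Event 5 (EXEC): [MAIN] PC=4: INC 5 -> ACC=4
Event 6 (EXEC): [MAIN] PC=5: HALT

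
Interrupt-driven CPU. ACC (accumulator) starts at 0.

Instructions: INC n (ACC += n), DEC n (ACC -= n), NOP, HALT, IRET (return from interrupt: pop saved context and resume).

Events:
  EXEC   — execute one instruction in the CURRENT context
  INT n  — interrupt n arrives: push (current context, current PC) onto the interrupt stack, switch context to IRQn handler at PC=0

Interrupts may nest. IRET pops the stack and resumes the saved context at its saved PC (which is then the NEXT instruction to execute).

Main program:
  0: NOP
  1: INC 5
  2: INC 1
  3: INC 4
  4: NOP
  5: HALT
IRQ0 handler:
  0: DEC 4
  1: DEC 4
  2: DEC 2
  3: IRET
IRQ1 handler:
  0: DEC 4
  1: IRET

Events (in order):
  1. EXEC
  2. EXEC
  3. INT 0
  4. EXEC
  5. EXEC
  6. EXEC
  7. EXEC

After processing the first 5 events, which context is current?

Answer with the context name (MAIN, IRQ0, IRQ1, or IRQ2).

Event 1 (EXEC): [MAIN] PC=0: NOP
Event 2 (EXEC): [MAIN] PC=1: INC 5 -> ACC=5
Event 3 (INT 0): INT 0 arrives: push (MAIN, PC=2), enter IRQ0 at PC=0 (depth now 1)
Event 4 (EXEC): [IRQ0] PC=0: DEC 4 -> ACC=1
Event 5 (EXEC): [IRQ0] PC=1: DEC 4 -> ACC=-3

Answer: IRQ0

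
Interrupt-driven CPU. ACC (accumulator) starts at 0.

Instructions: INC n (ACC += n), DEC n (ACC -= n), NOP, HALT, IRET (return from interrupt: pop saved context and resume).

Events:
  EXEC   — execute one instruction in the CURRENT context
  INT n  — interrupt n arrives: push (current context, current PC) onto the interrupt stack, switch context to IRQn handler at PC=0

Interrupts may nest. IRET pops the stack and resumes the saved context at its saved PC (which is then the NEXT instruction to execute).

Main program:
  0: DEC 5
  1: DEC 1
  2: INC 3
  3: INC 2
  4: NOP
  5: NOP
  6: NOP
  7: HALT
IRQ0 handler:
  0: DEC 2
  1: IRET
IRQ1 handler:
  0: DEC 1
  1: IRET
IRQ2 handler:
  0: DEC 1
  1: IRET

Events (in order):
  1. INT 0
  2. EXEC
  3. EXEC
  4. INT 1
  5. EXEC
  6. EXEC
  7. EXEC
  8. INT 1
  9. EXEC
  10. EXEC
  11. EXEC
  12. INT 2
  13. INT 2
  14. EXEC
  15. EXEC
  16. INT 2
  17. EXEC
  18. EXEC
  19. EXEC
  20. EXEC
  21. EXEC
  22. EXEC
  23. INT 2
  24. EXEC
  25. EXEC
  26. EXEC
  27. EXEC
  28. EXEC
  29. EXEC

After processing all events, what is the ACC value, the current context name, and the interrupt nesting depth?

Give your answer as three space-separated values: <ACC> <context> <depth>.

Event 1 (INT 0): INT 0 arrives: push (MAIN, PC=0), enter IRQ0 at PC=0 (depth now 1)
Event 2 (EXEC): [IRQ0] PC=0: DEC 2 -> ACC=-2
Event 3 (EXEC): [IRQ0] PC=1: IRET -> resume MAIN at PC=0 (depth now 0)
Event 4 (INT 1): INT 1 arrives: push (MAIN, PC=0), enter IRQ1 at PC=0 (depth now 1)
Event 5 (EXEC): [IRQ1] PC=0: DEC 1 -> ACC=-3
Event 6 (EXEC): [IRQ1] PC=1: IRET -> resume MAIN at PC=0 (depth now 0)
Event 7 (EXEC): [MAIN] PC=0: DEC 5 -> ACC=-8
Event 8 (INT 1): INT 1 arrives: push (MAIN, PC=1), enter IRQ1 at PC=0 (depth now 1)
Event 9 (EXEC): [IRQ1] PC=0: DEC 1 -> ACC=-9
Event 10 (EXEC): [IRQ1] PC=1: IRET -> resume MAIN at PC=1 (depth now 0)
Event 11 (EXEC): [MAIN] PC=1: DEC 1 -> ACC=-10
Event 12 (INT 2): INT 2 arrives: push (MAIN, PC=2), enter IRQ2 at PC=0 (depth now 1)
Event 13 (INT 2): INT 2 arrives: push (IRQ2, PC=0), enter IRQ2 at PC=0 (depth now 2)
Event 14 (EXEC): [IRQ2] PC=0: DEC 1 -> ACC=-11
Event 15 (EXEC): [IRQ2] PC=1: IRET -> resume IRQ2 at PC=0 (depth now 1)
Event 16 (INT 2): INT 2 arrives: push (IRQ2, PC=0), enter IRQ2 at PC=0 (depth now 2)
Event 17 (EXEC): [IRQ2] PC=0: DEC 1 -> ACC=-12
Event 18 (EXEC): [IRQ2] PC=1: IRET -> resume IRQ2 at PC=0 (depth now 1)
Event 19 (EXEC): [IRQ2] PC=0: DEC 1 -> ACC=-13
Event 20 (EXEC): [IRQ2] PC=1: IRET -> resume MAIN at PC=2 (depth now 0)
Event 21 (EXEC): [MAIN] PC=2: INC 3 -> ACC=-10
Event 22 (EXEC): [MAIN] PC=3: INC 2 -> ACC=-8
Event 23 (INT 2): INT 2 arrives: push (MAIN, PC=4), enter IRQ2 at PC=0 (depth now 1)
Event 24 (EXEC): [IRQ2] PC=0: DEC 1 -> ACC=-9
Event 25 (EXEC): [IRQ2] PC=1: IRET -> resume MAIN at PC=4 (depth now 0)
Event 26 (EXEC): [MAIN] PC=4: NOP
Event 27 (EXEC): [MAIN] PC=5: NOP
Event 28 (EXEC): [MAIN] PC=6: NOP
Event 29 (EXEC): [MAIN] PC=7: HALT

Answer: -9 MAIN 0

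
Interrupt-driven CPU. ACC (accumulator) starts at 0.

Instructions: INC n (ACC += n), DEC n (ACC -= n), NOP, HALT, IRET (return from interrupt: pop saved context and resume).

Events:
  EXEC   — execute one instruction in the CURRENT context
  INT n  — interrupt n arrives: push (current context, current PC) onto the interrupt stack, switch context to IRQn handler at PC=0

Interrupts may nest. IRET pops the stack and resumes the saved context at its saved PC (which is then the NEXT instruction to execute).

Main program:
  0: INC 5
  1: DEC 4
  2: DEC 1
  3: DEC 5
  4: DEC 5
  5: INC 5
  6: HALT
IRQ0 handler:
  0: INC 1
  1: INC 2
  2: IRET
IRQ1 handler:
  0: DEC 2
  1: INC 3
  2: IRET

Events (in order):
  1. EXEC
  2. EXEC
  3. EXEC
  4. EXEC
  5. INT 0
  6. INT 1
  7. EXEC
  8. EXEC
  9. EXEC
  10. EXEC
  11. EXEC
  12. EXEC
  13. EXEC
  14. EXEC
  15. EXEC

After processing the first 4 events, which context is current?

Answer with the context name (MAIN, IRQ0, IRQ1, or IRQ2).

Answer: MAIN

Derivation:
Event 1 (EXEC): [MAIN] PC=0: INC 5 -> ACC=5
Event 2 (EXEC): [MAIN] PC=1: DEC 4 -> ACC=1
Event 3 (EXEC): [MAIN] PC=2: DEC 1 -> ACC=0
Event 4 (EXEC): [MAIN] PC=3: DEC 5 -> ACC=-5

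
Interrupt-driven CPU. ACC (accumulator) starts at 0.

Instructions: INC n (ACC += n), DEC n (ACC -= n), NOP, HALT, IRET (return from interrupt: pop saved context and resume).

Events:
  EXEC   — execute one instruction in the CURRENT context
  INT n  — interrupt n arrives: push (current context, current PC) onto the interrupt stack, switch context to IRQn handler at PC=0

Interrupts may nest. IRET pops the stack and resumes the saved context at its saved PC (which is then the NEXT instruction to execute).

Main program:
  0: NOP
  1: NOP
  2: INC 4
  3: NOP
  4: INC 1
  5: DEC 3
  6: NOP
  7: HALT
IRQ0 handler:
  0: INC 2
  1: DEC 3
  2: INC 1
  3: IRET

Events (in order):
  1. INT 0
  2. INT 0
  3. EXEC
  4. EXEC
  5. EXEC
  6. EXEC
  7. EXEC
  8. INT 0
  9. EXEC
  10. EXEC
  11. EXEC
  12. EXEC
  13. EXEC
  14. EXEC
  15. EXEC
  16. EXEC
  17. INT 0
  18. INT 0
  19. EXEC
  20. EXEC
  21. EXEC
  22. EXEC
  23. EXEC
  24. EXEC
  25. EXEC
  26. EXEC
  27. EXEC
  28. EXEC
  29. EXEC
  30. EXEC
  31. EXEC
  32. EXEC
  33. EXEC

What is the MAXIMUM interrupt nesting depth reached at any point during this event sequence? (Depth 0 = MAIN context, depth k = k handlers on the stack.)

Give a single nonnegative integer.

Event 1 (INT 0): INT 0 arrives: push (MAIN, PC=0), enter IRQ0 at PC=0 (depth now 1) [depth=1]
Event 2 (INT 0): INT 0 arrives: push (IRQ0, PC=0), enter IRQ0 at PC=0 (depth now 2) [depth=2]
Event 3 (EXEC): [IRQ0] PC=0: INC 2 -> ACC=2 [depth=2]
Event 4 (EXEC): [IRQ0] PC=1: DEC 3 -> ACC=-1 [depth=2]
Event 5 (EXEC): [IRQ0] PC=2: INC 1 -> ACC=0 [depth=2]
Event 6 (EXEC): [IRQ0] PC=3: IRET -> resume IRQ0 at PC=0 (depth now 1) [depth=1]
Event 7 (EXEC): [IRQ0] PC=0: INC 2 -> ACC=2 [depth=1]
Event 8 (INT 0): INT 0 arrives: push (IRQ0, PC=1), enter IRQ0 at PC=0 (depth now 2) [depth=2]
Event 9 (EXEC): [IRQ0] PC=0: INC 2 -> ACC=4 [depth=2]
Event 10 (EXEC): [IRQ0] PC=1: DEC 3 -> ACC=1 [depth=2]
Event 11 (EXEC): [IRQ0] PC=2: INC 1 -> ACC=2 [depth=2]
Event 12 (EXEC): [IRQ0] PC=3: IRET -> resume IRQ0 at PC=1 (depth now 1) [depth=1]
Event 13 (EXEC): [IRQ0] PC=1: DEC 3 -> ACC=-1 [depth=1]
Event 14 (EXEC): [IRQ0] PC=2: INC 1 -> ACC=0 [depth=1]
Event 15 (EXEC): [IRQ0] PC=3: IRET -> resume MAIN at PC=0 (depth now 0) [depth=0]
Event 16 (EXEC): [MAIN] PC=0: NOP [depth=0]
Event 17 (INT 0): INT 0 arrives: push (MAIN, PC=1), enter IRQ0 at PC=0 (depth now 1) [depth=1]
Event 18 (INT 0): INT 0 arrives: push (IRQ0, PC=0), enter IRQ0 at PC=0 (depth now 2) [depth=2]
Event 19 (EXEC): [IRQ0] PC=0: INC 2 -> ACC=2 [depth=2]
Event 20 (EXEC): [IRQ0] PC=1: DEC 3 -> ACC=-1 [depth=2]
Event 21 (EXEC): [IRQ0] PC=2: INC 1 -> ACC=0 [depth=2]
Event 22 (EXEC): [IRQ0] PC=3: IRET -> resume IRQ0 at PC=0 (depth now 1) [depth=1]
Event 23 (EXEC): [IRQ0] PC=0: INC 2 -> ACC=2 [depth=1]
Event 24 (EXEC): [IRQ0] PC=1: DEC 3 -> ACC=-1 [depth=1]
Event 25 (EXEC): [IRQ0] PC=2: INC 1 -> ACC=0 [depth=1]
Event 26 (EXEC): [IRQ0] PC=3: IRET -> resume MAIN at PC=1 (depth now 0) [depth=0]
Event 27 (EXEC): [MAIN] PC=1: NOP [depth=0]
Event 28 (EXEC): [MAIN] PC=2: INC 4 -> ACC=4 [depth=0]
Event 29 (EXEC): [MAIN] PC=3: NOP [depth=0]
Event 30 (EXEC): [MAIN] PC=4: INC 1 -> ACC=5 [depth=0]
Event 31 (EXEC): [MAIN] PC=5: DEC 3 -> ACC=2 [depth=0]
Event 32 (EXEC): [MAIN] PC=6: NOP [depth=0]
Event 33 (EXEC): [MAIN] PC=7: HALT [depth=0]
Max depth observed: 2

Answer: 2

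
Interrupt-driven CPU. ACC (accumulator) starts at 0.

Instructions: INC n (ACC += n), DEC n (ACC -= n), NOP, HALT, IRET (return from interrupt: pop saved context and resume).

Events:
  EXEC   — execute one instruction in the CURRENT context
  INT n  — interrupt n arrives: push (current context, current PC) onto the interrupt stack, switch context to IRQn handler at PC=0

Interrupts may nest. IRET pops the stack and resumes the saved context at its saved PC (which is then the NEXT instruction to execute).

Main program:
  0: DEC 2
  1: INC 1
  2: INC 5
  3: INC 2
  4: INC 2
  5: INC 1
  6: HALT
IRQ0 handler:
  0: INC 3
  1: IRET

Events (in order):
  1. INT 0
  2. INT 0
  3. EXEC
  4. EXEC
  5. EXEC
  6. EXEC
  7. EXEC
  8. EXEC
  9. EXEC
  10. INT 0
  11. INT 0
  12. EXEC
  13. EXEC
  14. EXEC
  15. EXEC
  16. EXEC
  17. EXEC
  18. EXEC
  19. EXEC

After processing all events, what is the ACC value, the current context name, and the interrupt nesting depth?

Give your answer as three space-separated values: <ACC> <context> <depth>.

Answer: 21 MAIN 0

Derivation:
Event 1 (INT 0): INT 0 arrives: push (MAIN, PC=0), enter IRQ0 at PC=0 (depth now 1)
Event 2 (INT 0): INT 0 arrives: push (IRQ0, PC=0), enter IRQ0 at PC=0 (depth now 2)
Event 3 (EXEC): [IRQ0] PC=0: INC 3 -> ACC=3
Event 4 (EXEC): [IRQ0] PC=1: IRET -> resume IRQ0 at PC=0 (depth now 1)
Event 5 (EXEC): [IRQ0] PC=0: INC 3 -> ACC=6
Event 6 (EXEC): [IRQ0] PC=1: IRET -> resume MAIN at PC=0 (depth now 0)
Event 7 (EXEC): [MAIN] PC=0: DEC 2 -> ACC=4
Event 8 (EXEC): [MAIN] PC=1: INC 1 -> ACC=5
Event 9 (EXEC): [MAIN] PC=2: INC 5 -> ACC=10
Event 10 (INT 0): INT 0 arrives: push (MAIN, PC=3), enter IRQ0 at PC=0 (depth now 1)
Event 11 (INT 0): INT 0 arrives: push (IRQ0, PC=0), enter IRQ0 at PC=0 (depth now 2)
Event 12 (EXEC): [IRQ0] PC=0: INC 3 -> ACC=13
Event 13 (EXEC): [IRQ0] PC=1: IRET -> resume IRQ0 at PC=0 (depth now 1)
Event 14 (EXEC): [IRQ0] PC=0: INC 3 -> ACC=16
Event 15 (EXEC): [IRQ0] PC=1: IRET -> resume MAIN at PC=3 (depth now 0)
Event 16 (EXEC): [MAIN] PC=3: INC 2 -> ACC=18
Event 17 (EXEC): [MAIN] PC=4: INC 2 -> ACC=20
Event 18 (EXEC): [MAIN] PC=5: INC 1 -> ACC=21
Event 19 (EXEC): [MAIN] PC=6: HALT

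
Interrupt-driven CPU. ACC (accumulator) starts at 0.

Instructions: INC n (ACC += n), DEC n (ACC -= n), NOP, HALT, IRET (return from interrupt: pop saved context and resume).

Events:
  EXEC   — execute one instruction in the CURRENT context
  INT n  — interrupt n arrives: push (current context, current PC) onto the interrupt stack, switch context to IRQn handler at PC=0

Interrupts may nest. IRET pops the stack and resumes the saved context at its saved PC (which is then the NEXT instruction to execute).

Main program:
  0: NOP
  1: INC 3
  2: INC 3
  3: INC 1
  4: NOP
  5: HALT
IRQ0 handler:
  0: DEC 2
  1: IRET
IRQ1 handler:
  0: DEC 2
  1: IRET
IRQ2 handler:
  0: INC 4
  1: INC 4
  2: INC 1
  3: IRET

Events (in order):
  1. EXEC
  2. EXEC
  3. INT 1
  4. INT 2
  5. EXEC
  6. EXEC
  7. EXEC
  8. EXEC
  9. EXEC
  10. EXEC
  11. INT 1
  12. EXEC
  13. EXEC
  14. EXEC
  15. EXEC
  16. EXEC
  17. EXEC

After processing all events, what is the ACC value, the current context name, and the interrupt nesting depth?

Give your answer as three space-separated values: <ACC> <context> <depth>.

Event 1 (EXEC): [MAIN] PC=0: NOP
Event 2 (EXEC): [MAIN] PC=1: INC 3 -> ACC=3
Event 3 (INT 1): INT 1 arrives: push (MAIN, PC=2), enter IRQ1 at PC=0 (depth now 1)
Event 4 (INT 2): INT 2 arrives: push (IRQ1, PC=0), enter IRQ2 at PC=0 (depth now 2)
Event 5 (EXEC): [IRQ2] PC=0: INC 4 -> ACC=7
Event 6 (EXEC): [IRQ2] PC=1: INC 4 -> ACC=11
Event 7 (EXEC): [IRQ2] PC=2: INC 1 -> ACC=12
Event 8 (EXEC): [IRQ2] PC=3: IRET -> resume IRQ1 at PC=0 (depth now 1)
Event 9 (EXEC): [IRQ1] PC=0: DEC 2 -> ACC=10
Event 10 (EXEC): [IRQ1] PC=1: IRET -> resume MAIN at PC=2 (depth now 0)
Event 11 (INT 1): INT 1 arrives: push (MAIN, PC=2), enter IRQ1 at PC=0 (depth now 1)
Event 12 (EXEC): [IRQ1] PC=0: DEC 2 -> ACC=8
Event 13 (EXEC): [IRQ1] PC=1: IRET -> resume MAIN at PC=2 (depth now 0)
Event 14 (EXEC): [MAIN] PC=2: INC 3 -> ACC=11
Event 15 (EXEC): [MAIN] PC=3: INC 1 -> ACC=12
Event 16 (EXEC): [MAIN] PC=4: NOP
Event 17 (EXEC): [MAIN] PC=5: HALT

Answer: 12 MAIN 0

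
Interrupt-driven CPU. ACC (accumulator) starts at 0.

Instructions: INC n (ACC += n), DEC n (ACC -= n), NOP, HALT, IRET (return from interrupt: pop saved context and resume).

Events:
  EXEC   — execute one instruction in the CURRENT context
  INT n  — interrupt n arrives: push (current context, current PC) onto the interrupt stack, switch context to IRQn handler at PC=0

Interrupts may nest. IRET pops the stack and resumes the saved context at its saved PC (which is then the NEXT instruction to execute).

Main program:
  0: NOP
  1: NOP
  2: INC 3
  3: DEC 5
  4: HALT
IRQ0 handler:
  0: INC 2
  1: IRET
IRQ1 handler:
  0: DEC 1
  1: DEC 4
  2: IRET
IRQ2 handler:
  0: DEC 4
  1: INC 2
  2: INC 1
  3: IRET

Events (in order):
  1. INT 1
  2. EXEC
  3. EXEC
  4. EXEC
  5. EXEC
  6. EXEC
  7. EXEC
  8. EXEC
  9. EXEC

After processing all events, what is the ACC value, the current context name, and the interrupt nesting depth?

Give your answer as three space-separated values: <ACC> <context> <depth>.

Event 1 (INT 1): INT 1 arrives: push (MAIN, PC=0), enter IRQ1 at PC=0 (depth now 1)
Event 2 (EXEC): [IRQ1] PC=0: DEC 1 -> ACC=-1
Event 3 (EXEC): [IRQ1] PC=1: DEC 4 -> ACC=-5
Event 4 (EXEC): [IRQ1] PC=2: IRET -> resume MAIN at PC=0 (depth now 0)
Event 5 (EXEC): [MAIN] PC=0: NOP
Event 6 (EXEC): [MAIN] PC=1: NOP
Event 7 (EXEC): [MAIN] PC=2: INC 3 -> ACC=-2
Event 8 (EXEC): [MAIN] PC=3: DEC 5 -> ACC=-7
Event 9 (EXEC): [MAIN] PC=4: HALT

Answer: -7 MAIN 0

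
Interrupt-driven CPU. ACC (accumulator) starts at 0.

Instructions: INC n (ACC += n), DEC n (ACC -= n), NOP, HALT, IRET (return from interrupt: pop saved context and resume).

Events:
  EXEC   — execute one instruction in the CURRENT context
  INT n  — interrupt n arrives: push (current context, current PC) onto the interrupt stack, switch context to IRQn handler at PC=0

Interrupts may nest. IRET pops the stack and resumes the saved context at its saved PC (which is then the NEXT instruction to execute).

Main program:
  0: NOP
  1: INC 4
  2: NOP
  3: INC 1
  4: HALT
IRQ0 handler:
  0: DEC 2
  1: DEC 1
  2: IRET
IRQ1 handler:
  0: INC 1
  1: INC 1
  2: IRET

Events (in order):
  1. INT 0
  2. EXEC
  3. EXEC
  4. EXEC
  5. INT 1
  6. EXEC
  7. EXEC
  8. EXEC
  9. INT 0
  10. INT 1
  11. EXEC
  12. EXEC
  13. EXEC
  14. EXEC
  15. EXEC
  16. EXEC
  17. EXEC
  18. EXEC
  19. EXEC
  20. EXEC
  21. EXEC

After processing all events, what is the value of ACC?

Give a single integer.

Event 1 (INT 0): INT 0 arrives: push (MAIN, PC=0), enter IRQ0 at PC=0 (depth now 1)
Event 2 (EXEC): [IRQ0] PC=0: DEC 2 -> ACC=-2
Event 3 (EXEC): [IRQ0] PC=1: DEC 1 -> ACC=-3
Event 4 (EXEC): [IRQ0] PC=2: IRET -> resume MAIN at PC=0 (depth now 0)
Event 5 (INT 1): INT 1 arrives: push (MAIN, PC=0), enter IRQ1 at PC=0 (depth now 1)
Event 6 (EXEC): [IRQ1] PC=0: INC 1 -> ACC=-2
Event 7 (EXEC): [IRQ1] PC=1: INC 1 -> ACC=-1
Event 8 (EXEC): [IRQ1] PC=2: IRET -> resume MAIN at PC=0 (depth now 0)
Event 9 (INT 0): INT 0 arrives: push (MAIN, PC=0), enter IRQ0 at PC=0 (depth now 1)
Event 10 (INT 1): INT 1 arrives: push (IRQ0, PC=0), enter IRQ1 at PC=0 (depth now 2)
Event 11 (EXEC): [IRQ1] PC=0: INC 1 -> ACC=0
Event 12 (EXEC): [IRQ1] PC=1: INC 1 -> ACC=1
Event 13 (EXEC): [IRQ1] PC=2: IRET -> resume IRQ0 at PC=0 (depth now 1)
Event 14 (EXEC): [IRQ0] PC=0: DEC 2 -> ACC=-1
Event 15 (EXEC): [IRQ0] PC=1: DEC 1 -> ACC=-2
Event 16 (EXEC): [IRQ0] PC=2: IRET -> resume MAIN at PC=0 (depth now 0)
Event 17 (EXEC): [MAIN] PC=0: NOP
Event 18 (EXEC): [MAIN] PC=1: INC 4 -> ACC=2
Event 19 (EXEC): [MAIN] PC=2: NOP
Event 20 (EXEC): [MAIN] PC=3: INC 1 -> ACC=3
Event 21 (EXEC): [MAIN] PC=4: HALT

Answer: 3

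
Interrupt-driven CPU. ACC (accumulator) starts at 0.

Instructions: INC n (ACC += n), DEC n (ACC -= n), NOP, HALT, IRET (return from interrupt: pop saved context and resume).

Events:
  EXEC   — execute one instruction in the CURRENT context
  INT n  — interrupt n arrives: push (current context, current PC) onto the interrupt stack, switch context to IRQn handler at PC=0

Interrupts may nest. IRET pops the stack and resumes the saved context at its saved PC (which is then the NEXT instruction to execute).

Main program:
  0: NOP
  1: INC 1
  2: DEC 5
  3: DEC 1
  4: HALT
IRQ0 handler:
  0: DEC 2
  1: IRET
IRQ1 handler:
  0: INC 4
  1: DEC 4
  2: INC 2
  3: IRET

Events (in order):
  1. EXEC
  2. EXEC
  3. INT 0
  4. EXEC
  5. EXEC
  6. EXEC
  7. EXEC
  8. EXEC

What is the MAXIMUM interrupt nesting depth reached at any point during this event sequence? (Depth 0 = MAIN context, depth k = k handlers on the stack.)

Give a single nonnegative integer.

Answer: 1

Derivation:
Event 1 (EXEC): [MAIN] PC=0: NOP [depth=0]
Event 2 (EXEC): [MAIN] PC=1: INC 1 -> ACC=1 [depth=0]
Event 3 (INT 0): INT 0 arrives: push (MAIN, PC=2), enter IRQ0 at PC=0 (depth now 1) [depth=1]
Event 4 (EXEC): [IRQ0] PC=0: DEC 2 -> ACC=-1 [depth=1]
Event 5 (EXEC): [IRQ0] PC=1: IRET -> resume MAIN at PC=2 (depth now 0) [depth=0]
Event 6 (EXEC): [MAIN] PC=2: DEC 5 -> ACC=-6 [depth=0]
Event 7 (EXEC): [MAIN] PC=3: DEC 1 -> ACC=-7 [depth=0]
Event 8 (EXEC): [MAIN] PC=4: HALT [depth=0]
Max depth observed: 1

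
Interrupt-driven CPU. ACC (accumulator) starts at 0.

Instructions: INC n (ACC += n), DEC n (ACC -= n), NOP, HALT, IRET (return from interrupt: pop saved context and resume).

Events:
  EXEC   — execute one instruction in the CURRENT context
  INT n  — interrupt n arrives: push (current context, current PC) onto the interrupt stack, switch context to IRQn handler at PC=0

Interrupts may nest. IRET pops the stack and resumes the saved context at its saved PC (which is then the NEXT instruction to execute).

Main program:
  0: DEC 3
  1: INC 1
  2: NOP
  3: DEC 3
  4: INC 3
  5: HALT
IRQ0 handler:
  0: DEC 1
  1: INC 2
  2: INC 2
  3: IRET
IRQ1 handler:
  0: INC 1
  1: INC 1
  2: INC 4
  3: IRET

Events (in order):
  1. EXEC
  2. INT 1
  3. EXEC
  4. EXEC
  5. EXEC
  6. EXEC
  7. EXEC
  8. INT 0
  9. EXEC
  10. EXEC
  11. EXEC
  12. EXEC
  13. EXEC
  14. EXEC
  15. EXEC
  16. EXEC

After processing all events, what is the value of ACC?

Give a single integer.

Event 1 (EXEC): [MAIN] PC=0: DEC 3 -> ACC=-3
Event 2 (INT 1): INT 1 arrives: push (MAIN, PC=1), enter IRQ1 at PC=0 (depth now 1)
Event 3 (EXEC): [IRQ1] PC=0: INC 1 -> ACC=-2
Event 4 (EXEC): [IRQ1] PC=1: INC 1 -> ACC=-1
Event 5 (EXEC): [IRQ1] PC=2: INC 4 -> ACC=3
Event 6 (EXEC): [IRQ1] PC=3: IRET -> resume MAIN at PC=1 (depth now 0)
Event 7 (EXEC): [MAIN] PC=1: INC 1 -> ACC=4
Event 8 (INT 0): INT 0 arrives: push (MAIN, PC=2), enter IRQ0 at PC=0 (depth now 1)
Event 9 (EXEC): [IRQ0] PC=0: DEC 1 -> ACC=3
Event 10 (EXEC): [IRQ0] PC=1: INC 2 -> ACC=5
Event 11 (EXEC): [IRQ0] PC=2: INC 2 -> ACC=7
Event 12 (EXEC): [IRQ0] PC=3: IRET -> resume MAIN at PC=2 (depth now 0)
Event 13 (EXEC): [MAIN] PC=2: NOP
Event 14 (EXEC): [MAIN] PC=3: DEC 3 -> ACC=4
Event 15 (EXEC): [MAIN] PC=4: INC 3 -> ACC=7
Event 16 (EXEC): [MAIN] PC=5: HALT

Answer: 7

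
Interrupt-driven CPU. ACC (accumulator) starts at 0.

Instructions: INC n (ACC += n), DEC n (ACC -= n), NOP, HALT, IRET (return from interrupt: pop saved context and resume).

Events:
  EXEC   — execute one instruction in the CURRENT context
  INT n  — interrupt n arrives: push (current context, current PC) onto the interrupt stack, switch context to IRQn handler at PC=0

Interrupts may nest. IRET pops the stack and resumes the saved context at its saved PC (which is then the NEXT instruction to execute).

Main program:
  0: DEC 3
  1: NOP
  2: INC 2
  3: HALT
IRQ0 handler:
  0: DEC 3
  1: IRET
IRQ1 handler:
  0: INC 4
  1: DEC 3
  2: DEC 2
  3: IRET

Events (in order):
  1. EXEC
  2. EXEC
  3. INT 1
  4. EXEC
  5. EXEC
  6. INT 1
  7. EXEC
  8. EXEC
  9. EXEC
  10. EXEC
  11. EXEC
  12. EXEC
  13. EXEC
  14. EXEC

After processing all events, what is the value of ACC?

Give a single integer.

Event 1 (EXEC): [MAIN] PC=0: DEC 3 -> ACC=-3
Event 2 (EXEC): [MAIN] PC=1: NOP
Event 3 (INT 1): INT 1 arrives: push (MAIN, PC=2), enter IRQ1 at PC=0 (depth now 1)
Event 4 (EXEC): [IRQ1] PC=0: INC 4 -> ACC=1
Event 5 (EXEC): [IRQ1] PC=1: DEC 3 -> ACC=-2
Event 6 (INT 1): INT 1 arrives: push (IRQ1, PC=2), enter IRQ1 at PC=0 (depth now 2)
Event 7 (EXEC): [IRQ1] PC=0: INC 4 -> ACC=2
Event 8 (EXEC): [IRQ1] PC=1: DEC 3 -> ACC=-1
Event 9 (EXEC): [IRQ1] PC=2: DEC 2 -> ACC=-3
Event 10 (EXEC): [IRQ1] PC=3: IRET -> resume IRQ1 at PC=2 (depth now 1)
Event 11 (EXEC): [IRQ1] PC=2: DEC 2 -> ACC=-5
Event 12 (EXEC): [IRQ1] PC=3: IRET -> resume MAIN at PC=2 (depth now 0)
Event 13 (EXEC): [MAIN] PC=2: INC 2 -> ACC=-3
Event 14 (EXEC): [MAIN] PC=3: HALT

Answer: -3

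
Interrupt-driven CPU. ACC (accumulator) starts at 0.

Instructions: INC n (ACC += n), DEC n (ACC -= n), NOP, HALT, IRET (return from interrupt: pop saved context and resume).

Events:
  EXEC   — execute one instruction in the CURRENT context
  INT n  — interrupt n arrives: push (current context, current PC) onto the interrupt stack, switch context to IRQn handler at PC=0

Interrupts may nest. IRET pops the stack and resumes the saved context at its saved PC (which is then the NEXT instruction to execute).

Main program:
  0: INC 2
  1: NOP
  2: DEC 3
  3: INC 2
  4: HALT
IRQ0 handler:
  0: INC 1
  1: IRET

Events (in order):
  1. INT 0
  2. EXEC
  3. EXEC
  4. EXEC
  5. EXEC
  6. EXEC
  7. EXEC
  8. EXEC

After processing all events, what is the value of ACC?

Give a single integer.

Answer: 2

Derivation:
Event 1 (INT 0): INT 0 arrives: push (MAIN, PC=0), enter IRQ0 at PC=0 (depth now 1)
Event 2 (EXEC): [IRQ0] PC=0: INC 1 -> ACC=1
Event 3 (EXEC): [IRQ0] PC=1: IRET -> resume MAIN at PC=0 (depth now 0)
Event 4 (EXEC): [MAIN] PC=0: INC 2 -> ACC=3
Event 5 (EXEC): [MAIN] PC=1: NOP
Event 6 (EXEC): [MAIN] PC=2: DEC 3 -> ACC=0
Event 7 (EXEC): [MAIN] PC=3: INC 2 -> ACC=2
Event 8 (EXEC): [MAIN] PC=4: HALT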